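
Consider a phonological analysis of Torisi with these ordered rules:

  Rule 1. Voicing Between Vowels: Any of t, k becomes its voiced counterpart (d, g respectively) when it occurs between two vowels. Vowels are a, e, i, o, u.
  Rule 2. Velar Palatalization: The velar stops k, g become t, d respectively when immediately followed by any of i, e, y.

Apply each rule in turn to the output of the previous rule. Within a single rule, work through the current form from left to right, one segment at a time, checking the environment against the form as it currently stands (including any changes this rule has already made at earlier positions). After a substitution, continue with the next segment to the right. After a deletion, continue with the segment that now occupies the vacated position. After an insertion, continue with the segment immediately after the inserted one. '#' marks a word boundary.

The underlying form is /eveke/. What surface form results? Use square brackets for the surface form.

[evede]

Rule 1 Voicing Between Vowels: [eveke] → [evege]
Rule 2 Velar Palatalization: [evege] → [evede]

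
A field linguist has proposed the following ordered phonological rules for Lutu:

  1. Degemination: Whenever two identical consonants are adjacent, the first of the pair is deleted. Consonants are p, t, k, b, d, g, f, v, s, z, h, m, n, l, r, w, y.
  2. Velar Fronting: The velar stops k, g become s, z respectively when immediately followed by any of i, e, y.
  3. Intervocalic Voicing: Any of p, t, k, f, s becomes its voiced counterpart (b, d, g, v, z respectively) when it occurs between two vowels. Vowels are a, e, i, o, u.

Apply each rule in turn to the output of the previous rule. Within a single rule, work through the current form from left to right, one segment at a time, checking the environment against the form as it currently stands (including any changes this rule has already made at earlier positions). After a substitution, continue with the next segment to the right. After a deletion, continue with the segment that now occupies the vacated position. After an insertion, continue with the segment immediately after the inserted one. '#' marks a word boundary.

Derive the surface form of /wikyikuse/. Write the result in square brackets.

1 Degemination: no change — [wikyikuse]
2 Velar Fronting: [wikyikuse] → [wisyikuse]
3 Intervocalic Voicing: [wisyikuse] → [wisyiguze]

[wisyiguze]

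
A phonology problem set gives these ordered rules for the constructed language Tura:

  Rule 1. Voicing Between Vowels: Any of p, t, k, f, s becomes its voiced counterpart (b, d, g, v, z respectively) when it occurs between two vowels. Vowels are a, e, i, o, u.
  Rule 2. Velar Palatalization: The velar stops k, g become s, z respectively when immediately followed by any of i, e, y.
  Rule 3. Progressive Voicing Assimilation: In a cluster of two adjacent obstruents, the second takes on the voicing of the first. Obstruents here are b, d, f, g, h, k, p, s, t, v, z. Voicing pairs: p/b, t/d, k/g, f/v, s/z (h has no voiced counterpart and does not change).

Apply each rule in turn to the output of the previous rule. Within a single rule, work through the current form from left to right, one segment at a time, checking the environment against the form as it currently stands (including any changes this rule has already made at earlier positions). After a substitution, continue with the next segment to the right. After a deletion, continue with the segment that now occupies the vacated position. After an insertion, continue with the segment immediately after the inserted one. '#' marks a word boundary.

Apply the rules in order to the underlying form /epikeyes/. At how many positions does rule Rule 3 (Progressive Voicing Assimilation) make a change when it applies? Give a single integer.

Rule 1 Voicing Between Vowels: [epikeyes] → [ebigeyes]
Rule 2 Velar Palatalization: [ebigeyes] → [ebizeyes]
Rule 3 Progressive Voicing Assimilation: no change — [ebizeyes]
Rule Rule 3 changed 0 position(s).

0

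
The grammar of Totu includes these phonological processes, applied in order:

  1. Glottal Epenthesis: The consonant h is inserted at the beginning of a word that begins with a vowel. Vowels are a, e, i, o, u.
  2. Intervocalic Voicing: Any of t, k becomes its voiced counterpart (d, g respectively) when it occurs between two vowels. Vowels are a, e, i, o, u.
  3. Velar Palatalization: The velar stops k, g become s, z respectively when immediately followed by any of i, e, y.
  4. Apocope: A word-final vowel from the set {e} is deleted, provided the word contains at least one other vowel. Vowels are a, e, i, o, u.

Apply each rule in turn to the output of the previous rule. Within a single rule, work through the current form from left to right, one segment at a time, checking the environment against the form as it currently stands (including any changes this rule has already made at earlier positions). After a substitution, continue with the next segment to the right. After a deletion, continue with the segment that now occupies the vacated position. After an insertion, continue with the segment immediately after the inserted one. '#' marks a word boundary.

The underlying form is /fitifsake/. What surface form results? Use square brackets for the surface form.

[fidifsaz]

1 Glottal Epenthesis: no change — [fitifsake]
2 Intervocalic Voicing: [fitifsake] → [fidifsage]
3 Velar Palatalization: [fidifsage] → [fidifsaze]
4 Apocope: [fidifsaze] → [fidifsaz]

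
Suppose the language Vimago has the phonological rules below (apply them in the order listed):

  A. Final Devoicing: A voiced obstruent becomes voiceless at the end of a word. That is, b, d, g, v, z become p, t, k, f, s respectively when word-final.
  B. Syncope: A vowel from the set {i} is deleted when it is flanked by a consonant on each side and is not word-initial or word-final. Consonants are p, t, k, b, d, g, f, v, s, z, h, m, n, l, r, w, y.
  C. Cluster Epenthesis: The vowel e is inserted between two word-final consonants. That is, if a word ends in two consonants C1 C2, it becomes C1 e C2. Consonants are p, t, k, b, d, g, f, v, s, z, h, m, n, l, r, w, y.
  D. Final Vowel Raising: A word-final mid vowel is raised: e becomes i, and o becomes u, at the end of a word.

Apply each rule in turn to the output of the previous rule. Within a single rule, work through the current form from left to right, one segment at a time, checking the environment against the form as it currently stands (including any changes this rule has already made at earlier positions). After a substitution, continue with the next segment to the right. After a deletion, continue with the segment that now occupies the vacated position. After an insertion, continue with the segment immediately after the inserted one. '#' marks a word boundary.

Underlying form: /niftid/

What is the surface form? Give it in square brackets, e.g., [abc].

A Final Devoicing: [niftid] → [niftit]
B Syncope: [niftit] → [nftt]
C Cluster Epenthesis: [nftt] → [nftet]
D Final Vowel Raising: no change — [nftet]

[nftet]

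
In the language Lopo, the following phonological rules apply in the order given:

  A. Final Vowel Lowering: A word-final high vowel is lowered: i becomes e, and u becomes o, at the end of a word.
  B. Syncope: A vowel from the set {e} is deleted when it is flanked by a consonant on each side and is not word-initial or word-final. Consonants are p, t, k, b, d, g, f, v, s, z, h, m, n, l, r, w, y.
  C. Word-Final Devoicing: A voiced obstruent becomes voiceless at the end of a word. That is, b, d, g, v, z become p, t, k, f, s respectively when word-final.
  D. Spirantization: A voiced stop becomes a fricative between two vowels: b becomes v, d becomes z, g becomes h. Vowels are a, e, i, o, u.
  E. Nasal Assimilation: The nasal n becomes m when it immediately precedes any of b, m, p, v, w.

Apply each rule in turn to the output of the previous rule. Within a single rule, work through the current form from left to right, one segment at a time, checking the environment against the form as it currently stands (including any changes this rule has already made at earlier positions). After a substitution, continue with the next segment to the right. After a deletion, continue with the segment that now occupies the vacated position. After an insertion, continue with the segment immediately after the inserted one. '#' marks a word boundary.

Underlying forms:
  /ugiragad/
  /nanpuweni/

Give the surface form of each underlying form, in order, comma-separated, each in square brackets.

/ugiragad/:
  A Final Vowel Lowering: no change — [ugiragad]
  B Syncope: no change — [ugiragad]
  C Word-Final Devoicing: [ugiragad] → [ugiragat]
  D Spirantization: [ugiragat] → [uhirahat]
  E Nasal Assimilation: no change — [uhirahat]
/nanpuweni/:
  A Final Vowel Lowering: [nanpuweni] → [nanpuwene]
  B Syncope: [nanpuwene] → [nanpuwne]
  C Word-Final Devoicing: no change — [nanpuwne]
  D Spirantization: no change — [nanpuwne]
  E Nasal Assimilation: [nanpuwne] → [nampuwne]

[uhirahat], [nampuwne]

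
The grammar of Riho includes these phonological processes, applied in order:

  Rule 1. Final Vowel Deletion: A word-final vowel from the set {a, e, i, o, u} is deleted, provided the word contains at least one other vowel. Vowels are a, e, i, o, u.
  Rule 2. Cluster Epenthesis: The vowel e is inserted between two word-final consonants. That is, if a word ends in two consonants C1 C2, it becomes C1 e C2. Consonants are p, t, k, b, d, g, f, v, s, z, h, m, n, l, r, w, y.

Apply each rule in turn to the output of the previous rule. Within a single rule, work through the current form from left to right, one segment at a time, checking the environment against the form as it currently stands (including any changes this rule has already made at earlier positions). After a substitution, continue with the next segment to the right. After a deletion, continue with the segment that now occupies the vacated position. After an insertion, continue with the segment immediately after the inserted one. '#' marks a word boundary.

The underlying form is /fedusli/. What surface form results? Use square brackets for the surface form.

Rule 1 Final Vowel Deletion: [fedusli] → [fedusl]
Rule 2 Cluster Epenthesis: [fedusl] → [fedusel]

[fedusel]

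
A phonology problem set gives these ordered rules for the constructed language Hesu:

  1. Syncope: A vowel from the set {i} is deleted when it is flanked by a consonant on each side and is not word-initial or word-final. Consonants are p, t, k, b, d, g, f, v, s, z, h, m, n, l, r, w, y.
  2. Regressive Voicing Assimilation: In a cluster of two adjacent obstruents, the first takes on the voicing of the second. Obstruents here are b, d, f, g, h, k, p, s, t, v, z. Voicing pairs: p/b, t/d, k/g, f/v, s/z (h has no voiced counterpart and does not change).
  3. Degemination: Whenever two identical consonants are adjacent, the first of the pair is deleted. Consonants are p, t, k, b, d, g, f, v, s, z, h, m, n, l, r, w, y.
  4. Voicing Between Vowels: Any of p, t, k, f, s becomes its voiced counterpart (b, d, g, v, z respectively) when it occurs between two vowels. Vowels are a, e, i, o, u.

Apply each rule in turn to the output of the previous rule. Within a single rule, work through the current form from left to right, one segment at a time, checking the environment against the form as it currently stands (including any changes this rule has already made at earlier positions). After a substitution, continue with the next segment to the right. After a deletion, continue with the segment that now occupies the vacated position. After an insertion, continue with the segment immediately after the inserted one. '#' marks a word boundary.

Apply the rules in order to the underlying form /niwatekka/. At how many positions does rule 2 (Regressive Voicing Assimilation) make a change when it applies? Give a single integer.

0

1 Syncope: [niwatekka] → [nwatekka]
2 Regressive Voicing Assimilation: no change — [nwatekka]
3 Degemination: [nwatekka] → [nwateka]
4 Voicing Between Vowels: [nwateka] → [nwadega]
Rule 2 changed 0 position(s).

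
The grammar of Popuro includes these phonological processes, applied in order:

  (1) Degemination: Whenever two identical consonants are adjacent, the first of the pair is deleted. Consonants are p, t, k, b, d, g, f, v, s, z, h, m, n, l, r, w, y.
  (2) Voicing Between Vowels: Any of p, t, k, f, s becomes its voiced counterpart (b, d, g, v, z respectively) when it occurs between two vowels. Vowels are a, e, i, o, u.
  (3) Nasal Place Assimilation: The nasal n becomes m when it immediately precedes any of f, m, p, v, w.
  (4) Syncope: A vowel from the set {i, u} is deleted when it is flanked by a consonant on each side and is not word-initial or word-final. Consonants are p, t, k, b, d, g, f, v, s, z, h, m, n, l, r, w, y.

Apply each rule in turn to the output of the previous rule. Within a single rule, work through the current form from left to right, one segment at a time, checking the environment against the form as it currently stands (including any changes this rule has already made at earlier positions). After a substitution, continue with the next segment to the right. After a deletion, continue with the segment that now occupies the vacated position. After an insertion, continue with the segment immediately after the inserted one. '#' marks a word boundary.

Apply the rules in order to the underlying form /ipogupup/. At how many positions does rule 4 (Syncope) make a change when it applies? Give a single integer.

2

(1) Degemination: no change — [ipogupup]
(2) Voicing Between Vowels: [ipogupup] → [ibogubup]
(3) Nasal Place Assimilation: no change — [ibogubup]
(4) Syncope: [ibogubup] → [ibogbp]
Rule 4 changed 2 position(s).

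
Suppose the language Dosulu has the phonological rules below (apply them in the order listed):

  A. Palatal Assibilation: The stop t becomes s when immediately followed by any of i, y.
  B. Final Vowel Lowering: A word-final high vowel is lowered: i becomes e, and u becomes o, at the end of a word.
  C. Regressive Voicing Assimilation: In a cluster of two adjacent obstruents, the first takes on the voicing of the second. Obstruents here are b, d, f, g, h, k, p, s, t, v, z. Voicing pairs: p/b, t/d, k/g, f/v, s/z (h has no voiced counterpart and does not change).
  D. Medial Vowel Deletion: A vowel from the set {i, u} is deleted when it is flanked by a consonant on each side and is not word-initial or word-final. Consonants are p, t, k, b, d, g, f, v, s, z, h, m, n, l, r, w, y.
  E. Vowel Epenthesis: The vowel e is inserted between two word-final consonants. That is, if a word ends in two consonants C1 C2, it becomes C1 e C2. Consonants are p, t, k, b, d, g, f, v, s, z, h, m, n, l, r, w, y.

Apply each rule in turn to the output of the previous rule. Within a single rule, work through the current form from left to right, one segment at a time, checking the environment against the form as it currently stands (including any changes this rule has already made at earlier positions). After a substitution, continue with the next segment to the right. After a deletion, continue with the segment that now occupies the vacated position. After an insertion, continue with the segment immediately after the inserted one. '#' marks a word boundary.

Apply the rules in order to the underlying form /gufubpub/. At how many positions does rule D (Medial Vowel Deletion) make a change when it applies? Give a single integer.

3

A Palatal Assibilation: no change — [gufubpub]
B Final Vowel Lowering: no change — [gufubpub]
C Regressive Voicing Assimilation: [gufubpub] → [gufuppub]
D Medial Vowel Deletion: [gufuppub] → [gfppb]
E Vowel Epenthesis: [gfppb] → [gfppeb]
Rule D changed 3 position(s).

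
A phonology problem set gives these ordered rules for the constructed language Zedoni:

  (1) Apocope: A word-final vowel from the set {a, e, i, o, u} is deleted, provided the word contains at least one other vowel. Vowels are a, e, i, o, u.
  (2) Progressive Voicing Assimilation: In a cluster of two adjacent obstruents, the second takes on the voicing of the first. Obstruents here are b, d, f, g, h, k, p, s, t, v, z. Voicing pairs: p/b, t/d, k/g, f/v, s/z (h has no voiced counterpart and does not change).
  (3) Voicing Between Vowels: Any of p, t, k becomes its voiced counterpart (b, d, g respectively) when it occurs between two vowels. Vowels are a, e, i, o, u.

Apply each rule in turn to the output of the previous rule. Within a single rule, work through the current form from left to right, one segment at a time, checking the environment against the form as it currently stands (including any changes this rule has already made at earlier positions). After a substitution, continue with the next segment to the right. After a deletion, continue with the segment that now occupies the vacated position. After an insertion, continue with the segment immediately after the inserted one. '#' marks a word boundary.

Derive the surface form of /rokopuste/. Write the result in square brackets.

[rogobust]

(1) Apocope: [rokopuste] → [rokopust]
(2) Progressive Voicing Assimilation: no change — [rokopust]
(3) Voicing Between Vowels: [rokopust] → [rogobust]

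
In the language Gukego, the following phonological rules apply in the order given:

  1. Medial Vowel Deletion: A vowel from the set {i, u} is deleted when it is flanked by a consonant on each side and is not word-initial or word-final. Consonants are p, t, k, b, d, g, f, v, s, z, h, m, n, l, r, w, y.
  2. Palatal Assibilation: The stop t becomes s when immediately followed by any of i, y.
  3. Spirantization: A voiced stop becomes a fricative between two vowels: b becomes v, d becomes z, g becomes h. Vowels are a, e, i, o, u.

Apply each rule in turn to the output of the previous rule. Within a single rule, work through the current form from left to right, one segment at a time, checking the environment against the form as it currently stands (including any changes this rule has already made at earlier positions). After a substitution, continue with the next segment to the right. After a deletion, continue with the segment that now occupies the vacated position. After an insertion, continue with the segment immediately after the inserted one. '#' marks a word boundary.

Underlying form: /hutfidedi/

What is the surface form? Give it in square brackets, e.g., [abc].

[htfdezi]

1 Medial Vowel Deletion: [hutfidedi] → [htfdedi]
2 Palatal Assibilation: no change — [htfdedi]
3 Spirantization: [htfdedi] → [htfdezi]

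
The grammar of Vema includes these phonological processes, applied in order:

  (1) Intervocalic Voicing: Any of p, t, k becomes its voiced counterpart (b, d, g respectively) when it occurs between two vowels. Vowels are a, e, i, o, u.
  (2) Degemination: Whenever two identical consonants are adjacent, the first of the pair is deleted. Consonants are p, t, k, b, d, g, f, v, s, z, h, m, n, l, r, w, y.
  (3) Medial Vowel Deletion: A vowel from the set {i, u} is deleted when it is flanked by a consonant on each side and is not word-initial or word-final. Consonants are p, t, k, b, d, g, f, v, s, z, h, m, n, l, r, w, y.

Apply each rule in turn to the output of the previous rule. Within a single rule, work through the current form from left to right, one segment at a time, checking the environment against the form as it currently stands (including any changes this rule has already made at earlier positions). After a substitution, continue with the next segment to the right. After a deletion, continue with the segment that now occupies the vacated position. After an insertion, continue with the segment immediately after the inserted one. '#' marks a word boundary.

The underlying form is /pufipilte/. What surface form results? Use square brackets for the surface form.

(1) Intervocalic Voicing: [pufipilte] → [pufibilte]
(2) Degemination: no change — [pufibilte]
(3) Medial Vowel Deletion: [pufibilte] → [pfblte]

[pfblte]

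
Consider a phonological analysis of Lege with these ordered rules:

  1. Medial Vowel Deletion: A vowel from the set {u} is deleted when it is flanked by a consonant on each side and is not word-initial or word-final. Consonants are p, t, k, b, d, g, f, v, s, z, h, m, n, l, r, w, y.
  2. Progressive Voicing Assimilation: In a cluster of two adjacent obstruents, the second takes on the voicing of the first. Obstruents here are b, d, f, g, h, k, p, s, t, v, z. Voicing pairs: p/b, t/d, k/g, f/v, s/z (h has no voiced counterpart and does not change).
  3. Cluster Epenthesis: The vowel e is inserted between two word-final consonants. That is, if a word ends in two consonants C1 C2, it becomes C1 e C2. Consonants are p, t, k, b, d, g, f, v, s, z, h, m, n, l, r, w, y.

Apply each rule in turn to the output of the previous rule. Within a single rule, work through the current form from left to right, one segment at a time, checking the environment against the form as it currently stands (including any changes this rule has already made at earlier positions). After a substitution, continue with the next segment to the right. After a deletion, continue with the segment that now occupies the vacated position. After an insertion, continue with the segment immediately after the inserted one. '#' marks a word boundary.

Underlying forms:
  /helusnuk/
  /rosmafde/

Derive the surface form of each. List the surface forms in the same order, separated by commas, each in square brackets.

/helusnuk/:
  1 Medial Vowel Deletion: [helusnuk] → [helsnk]
  2 Progressive Voicing Assimilation: no change — [helsnk]
  3 Cluster Epenthesis: [helsnk] → [helsnek]
/rosmafde/:
  1 Medial Vowel Deletion: no change — [rosmafde]
  2 Progressive Voicing Assimilation: [rosmafde] → [rosmafte]
  3 Cluster Epenthesis: no change — [rosmafte]

[helsnek], [rosmafte]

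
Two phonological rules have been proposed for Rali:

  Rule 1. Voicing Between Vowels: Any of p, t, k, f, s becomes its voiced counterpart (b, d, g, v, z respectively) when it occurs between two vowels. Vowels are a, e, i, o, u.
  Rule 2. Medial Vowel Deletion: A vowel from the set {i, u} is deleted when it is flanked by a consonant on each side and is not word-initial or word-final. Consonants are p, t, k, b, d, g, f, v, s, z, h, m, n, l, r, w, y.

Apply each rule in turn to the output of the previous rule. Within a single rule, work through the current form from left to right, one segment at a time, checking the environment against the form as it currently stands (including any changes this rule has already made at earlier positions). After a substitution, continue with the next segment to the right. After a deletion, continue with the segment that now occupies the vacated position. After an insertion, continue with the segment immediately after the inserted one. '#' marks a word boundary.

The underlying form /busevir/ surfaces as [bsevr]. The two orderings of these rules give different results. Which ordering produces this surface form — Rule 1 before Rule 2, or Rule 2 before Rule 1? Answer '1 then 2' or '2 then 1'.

Order 1 then 2:
  1 Voicing Between Vowels: [busevir] → [buzevir]
  2 Medial Vowel Deletion: [buzevir] → [bzevr]
  result: [bzevr]
Order 2 then 1:
  2 Medial Vowel Deletion: [busevir] → [bsevr]
  1 Voicing Between Vowels: no change — [bsevr]
  result: [bsevr]

2 then 1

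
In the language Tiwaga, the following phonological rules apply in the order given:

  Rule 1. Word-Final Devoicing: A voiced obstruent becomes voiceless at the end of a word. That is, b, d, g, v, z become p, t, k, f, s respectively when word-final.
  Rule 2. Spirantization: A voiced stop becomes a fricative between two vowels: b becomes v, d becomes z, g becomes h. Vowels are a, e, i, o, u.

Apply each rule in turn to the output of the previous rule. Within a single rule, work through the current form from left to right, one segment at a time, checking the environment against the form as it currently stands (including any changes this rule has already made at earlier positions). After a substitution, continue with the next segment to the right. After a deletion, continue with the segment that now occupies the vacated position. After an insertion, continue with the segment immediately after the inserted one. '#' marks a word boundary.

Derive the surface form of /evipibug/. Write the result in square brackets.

[evipivuk]

Rule 1 Word-Final Devoicing: [evipibug] → [evipibuk]
Rule 2 Spirantization: [evipibuk] → [evipivuk]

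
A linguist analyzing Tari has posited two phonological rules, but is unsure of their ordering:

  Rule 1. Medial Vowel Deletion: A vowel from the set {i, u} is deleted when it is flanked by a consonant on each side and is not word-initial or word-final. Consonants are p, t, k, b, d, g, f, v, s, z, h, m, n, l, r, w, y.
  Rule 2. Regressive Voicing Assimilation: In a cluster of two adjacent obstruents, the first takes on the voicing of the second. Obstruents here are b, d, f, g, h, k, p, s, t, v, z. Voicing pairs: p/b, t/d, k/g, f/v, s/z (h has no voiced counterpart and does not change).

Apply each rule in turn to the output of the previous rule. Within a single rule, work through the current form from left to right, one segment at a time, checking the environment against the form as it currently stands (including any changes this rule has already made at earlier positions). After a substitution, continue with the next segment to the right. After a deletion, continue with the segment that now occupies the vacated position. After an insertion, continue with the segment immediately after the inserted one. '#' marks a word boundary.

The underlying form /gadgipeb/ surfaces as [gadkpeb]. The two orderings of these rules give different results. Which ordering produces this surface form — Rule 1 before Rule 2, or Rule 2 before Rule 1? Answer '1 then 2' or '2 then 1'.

Order 1 then 2:
  1 Medial Vowel Deletion: [gadgipeb] → [gadgpeb]
  2 Regressive Voicing Assimilation: [gadgpeb] → [gadkpeb]
  result: [gadkpeb]
Order 2 then 1:
  2 Regressive Voicing Assimilation: no change — [gadgipeb]
  1 Medial Vowel Deletion: [gadgipeb] → [gadgpeb]
  result: [gadgpeb]

1 then 2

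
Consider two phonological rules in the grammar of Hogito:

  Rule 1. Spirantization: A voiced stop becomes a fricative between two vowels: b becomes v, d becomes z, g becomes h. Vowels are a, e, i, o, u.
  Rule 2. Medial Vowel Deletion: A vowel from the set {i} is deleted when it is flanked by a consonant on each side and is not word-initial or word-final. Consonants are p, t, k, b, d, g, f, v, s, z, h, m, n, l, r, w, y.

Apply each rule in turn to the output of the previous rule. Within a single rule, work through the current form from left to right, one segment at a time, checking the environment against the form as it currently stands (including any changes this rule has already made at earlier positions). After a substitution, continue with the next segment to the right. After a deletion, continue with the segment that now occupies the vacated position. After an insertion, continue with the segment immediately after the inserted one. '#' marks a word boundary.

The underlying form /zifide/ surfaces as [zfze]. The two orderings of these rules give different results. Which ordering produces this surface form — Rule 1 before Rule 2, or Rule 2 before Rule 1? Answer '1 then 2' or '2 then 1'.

1 then 2

Order 1 then 2:
  1 Spirantization: [zifide] → [zifize]
  2 Medial Vowel Deletion: [zifize] → [zfze]
  result: [zfze]
Order 2 then 1:
  2 Medial Vowel Deletion: [zifide] → [zfde]
  1 Spirantization: no change — [zfde]
  result: [zfde]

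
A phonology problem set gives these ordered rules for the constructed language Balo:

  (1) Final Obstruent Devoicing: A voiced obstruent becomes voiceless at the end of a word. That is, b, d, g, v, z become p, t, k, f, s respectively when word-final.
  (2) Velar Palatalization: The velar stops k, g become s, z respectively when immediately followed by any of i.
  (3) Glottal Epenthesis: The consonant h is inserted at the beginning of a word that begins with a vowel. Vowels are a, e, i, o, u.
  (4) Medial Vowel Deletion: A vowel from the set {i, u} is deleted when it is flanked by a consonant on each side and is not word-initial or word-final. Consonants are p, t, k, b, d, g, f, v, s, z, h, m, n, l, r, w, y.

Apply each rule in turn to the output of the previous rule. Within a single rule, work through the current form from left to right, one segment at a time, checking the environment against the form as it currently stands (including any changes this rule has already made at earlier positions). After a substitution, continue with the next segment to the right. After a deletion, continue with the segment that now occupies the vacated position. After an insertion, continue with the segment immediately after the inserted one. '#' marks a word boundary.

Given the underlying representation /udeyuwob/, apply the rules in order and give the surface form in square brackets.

(1) Final Obstruent Devoicing: [udeyuwob] → [udeyuwop]
(2) Velar Palatalization: no change — [udeyuwop]
(3) Glottal Epenthesis: [udeyuwop] → [hudeyuwop]
(4) Medial Vowel Deletion: [hudeyuwop] → [hdeywop]

[hdeywop]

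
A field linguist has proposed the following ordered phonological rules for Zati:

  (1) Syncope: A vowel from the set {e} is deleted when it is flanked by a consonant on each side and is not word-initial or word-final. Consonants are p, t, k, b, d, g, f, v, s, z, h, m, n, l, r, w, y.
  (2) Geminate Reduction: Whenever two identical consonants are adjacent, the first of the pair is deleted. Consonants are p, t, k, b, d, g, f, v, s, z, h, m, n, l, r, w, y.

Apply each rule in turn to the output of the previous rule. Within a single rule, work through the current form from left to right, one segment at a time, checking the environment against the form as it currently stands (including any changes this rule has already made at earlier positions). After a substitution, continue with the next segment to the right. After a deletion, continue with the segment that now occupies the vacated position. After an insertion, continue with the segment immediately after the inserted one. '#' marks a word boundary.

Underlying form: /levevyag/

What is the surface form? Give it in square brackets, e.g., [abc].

[lvyag]

(1) Syncope: [levevyag] → [lvvyag]
(2) Geminate Reduction: [lvvyag] → [lvyag]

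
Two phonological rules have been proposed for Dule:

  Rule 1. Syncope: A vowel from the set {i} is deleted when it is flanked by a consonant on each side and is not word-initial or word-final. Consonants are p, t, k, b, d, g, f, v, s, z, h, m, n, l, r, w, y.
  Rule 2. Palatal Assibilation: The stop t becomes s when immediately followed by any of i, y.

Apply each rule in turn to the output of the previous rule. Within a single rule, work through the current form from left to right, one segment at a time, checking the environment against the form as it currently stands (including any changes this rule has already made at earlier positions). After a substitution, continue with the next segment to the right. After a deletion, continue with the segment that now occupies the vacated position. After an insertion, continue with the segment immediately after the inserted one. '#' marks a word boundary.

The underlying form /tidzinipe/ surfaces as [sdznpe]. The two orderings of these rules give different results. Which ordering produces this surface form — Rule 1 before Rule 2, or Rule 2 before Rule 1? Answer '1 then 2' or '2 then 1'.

2 then 1

Order 1 then 2:
  1 Syncope: [tidzinipe] → [tdznpe]
  2 Palatal Assibilation: no change — [tdznpe]
  result: [tdznpe]
Order 2 then 1:
  2 Palatal Assibilation: [tidzinipe] → [sidzinipe]
  1 Syncope: [sidzinipe] → [sdznpe]
  result: [sdznpe]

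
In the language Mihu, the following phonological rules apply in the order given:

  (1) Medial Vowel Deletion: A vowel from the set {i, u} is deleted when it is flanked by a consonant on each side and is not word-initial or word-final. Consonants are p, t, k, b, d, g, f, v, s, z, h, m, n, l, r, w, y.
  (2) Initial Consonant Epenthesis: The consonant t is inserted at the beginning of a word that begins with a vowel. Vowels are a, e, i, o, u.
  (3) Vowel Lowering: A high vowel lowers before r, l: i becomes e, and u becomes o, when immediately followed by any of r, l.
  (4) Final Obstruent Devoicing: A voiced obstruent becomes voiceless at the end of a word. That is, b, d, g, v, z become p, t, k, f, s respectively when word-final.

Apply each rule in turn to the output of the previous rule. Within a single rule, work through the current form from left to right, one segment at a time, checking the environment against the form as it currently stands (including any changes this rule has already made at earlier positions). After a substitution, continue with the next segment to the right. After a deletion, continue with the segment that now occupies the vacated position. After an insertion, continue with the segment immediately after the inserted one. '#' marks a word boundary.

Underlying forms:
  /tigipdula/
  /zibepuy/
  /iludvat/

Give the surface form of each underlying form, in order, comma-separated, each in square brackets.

[tgpdla], [zbepy], [teldvat]

/tigipdula/:
  (1) Medial Vowel Deletion: [tigipdula] → [tgpdla]
  (2) Initial Consonant Epenthesis: no change — [tgpdla]
  (3) Vowel Lowering: no change — [tgpdla]
  (4) Final Obstruent Devoicing: no change — [tgpdla]
/zibepuy/:
  (1) Medial Vowel Deletion: [zibepuy] → [zbepy]
  (2) Initial Consonant Epenthesis: no change — [zbepy]
  (3) Vowel Lowering: no change — [zbepy]
  (4) Final Obstruent Devoicing: no change — [zbepy]
/iludvat/:
  (1) Medial Vowel Deletion: [iludvat] → [ildvat]
  (2) Initial Consonant Epenthesis: [ildvat] → [tildvat]
  (3) Vowel Lowering: [tildvat] → [teldvat]
  (4) Final Obstruent Devoicing: no change — [teldvat]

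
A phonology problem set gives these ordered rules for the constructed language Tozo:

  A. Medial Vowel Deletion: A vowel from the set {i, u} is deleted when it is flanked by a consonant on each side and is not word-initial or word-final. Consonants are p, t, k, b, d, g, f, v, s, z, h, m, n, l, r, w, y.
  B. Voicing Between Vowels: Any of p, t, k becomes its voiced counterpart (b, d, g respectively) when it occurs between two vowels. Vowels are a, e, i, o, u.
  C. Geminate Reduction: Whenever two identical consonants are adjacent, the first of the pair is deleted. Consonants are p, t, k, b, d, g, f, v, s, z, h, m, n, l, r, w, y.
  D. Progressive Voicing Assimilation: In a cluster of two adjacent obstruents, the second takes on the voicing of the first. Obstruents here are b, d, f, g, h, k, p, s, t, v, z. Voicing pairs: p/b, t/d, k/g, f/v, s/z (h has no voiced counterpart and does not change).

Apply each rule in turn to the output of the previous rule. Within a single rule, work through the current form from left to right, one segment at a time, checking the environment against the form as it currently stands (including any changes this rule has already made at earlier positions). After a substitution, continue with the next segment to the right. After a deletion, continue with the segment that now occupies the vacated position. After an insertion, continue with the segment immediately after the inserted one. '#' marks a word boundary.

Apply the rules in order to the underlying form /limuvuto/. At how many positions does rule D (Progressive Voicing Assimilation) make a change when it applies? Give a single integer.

A Medial Vowel Deletion: [limuvuto] → [lmvto]
B Voicing Between Vowels: no change — [lmvto]
C Geminate Reduction: no change — [lmvto]
D Progressive Voicing Assimilation: [lmvto] → [lmvdo]
Rule D changed 1 position(s).

1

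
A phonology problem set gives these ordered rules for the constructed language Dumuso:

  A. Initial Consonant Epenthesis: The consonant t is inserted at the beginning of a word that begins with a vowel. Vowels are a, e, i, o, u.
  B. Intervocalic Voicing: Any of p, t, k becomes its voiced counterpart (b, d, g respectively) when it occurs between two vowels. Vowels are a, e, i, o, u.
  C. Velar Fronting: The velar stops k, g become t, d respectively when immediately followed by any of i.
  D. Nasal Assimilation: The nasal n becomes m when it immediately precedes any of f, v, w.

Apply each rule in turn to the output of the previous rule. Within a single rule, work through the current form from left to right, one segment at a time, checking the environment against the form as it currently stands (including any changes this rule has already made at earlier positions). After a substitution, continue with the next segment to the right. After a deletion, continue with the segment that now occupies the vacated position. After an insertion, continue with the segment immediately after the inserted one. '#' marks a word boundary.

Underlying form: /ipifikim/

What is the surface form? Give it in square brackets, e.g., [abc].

A Initial Consonant Epenthesis: [ipifikim] → [tipifikim]
B Intervocalic Voicing: [tipifikim] → [tibifigim]
C Velar Fronting: [tibifigim] → [tibifidim]
D Nasal Assimilation: no change — [tibifidim]

[tibifidim]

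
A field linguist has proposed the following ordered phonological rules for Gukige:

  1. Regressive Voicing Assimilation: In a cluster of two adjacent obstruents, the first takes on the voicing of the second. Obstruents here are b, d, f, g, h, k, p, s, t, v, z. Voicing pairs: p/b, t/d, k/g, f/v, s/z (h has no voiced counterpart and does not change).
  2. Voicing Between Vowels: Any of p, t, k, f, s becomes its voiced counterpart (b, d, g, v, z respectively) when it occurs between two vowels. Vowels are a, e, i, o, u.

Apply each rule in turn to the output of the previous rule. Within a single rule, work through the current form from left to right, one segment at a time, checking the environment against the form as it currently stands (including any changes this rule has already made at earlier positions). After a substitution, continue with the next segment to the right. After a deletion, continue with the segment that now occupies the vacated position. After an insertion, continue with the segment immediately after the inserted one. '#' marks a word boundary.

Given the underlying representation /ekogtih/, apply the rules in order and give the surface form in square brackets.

[egoktih]

1 Regressive Voicing Assimilation: [ekogtih] → [ekoktih]
2 Voicing Between Vowels: [ekoktih] → [egoktih]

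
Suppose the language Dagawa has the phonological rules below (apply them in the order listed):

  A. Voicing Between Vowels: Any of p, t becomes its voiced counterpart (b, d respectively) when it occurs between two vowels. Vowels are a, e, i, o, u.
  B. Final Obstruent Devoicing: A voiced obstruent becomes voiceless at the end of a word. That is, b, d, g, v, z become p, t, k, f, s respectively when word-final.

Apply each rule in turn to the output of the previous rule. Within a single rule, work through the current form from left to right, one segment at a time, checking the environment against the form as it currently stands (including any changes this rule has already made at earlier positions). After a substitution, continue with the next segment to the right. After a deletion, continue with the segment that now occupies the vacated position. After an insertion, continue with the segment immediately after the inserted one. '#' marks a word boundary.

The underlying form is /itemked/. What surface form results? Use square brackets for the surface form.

A Voicing Between Vowels: [itemked] → [idemked]
B Final Obstruent Devoicing: [idemked] → [idemket]

[idemket]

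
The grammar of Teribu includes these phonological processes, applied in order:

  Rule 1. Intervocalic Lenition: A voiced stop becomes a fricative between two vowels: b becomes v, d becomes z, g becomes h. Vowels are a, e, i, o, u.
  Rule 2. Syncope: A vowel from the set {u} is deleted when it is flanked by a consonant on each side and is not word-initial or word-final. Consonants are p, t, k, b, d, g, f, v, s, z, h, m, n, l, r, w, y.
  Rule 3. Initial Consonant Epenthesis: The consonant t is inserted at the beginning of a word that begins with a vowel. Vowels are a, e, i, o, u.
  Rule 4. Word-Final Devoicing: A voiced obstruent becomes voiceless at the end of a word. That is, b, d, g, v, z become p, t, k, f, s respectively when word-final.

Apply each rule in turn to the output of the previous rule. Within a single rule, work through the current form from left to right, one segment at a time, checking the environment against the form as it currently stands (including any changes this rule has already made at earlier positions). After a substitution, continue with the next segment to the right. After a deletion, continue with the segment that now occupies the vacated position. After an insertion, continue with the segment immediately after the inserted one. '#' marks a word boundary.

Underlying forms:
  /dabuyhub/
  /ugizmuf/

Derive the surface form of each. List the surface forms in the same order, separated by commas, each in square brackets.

/dabuyhub/:
  Rule 1 Intervocalic Lenition: [dabuyhub] → [davuyhub]
  Rule 2 Syncope: [davuyhub] → [davyhb]
  Rule 3 Initial Consonant Epenthesis: no change — [davyhb]
  Rule 4 Word-Final Devoicing: [davyhb] → [davyhp]
/ugizmuf/:
  Rule 1 Intervocalic Lenition: [ugizmuf] → [uhizmuf]
  Rule 2 Syncope: [uhizmuf] → [uhizmf]
  Rule 3 Initial Consonant Epenthesis: [uhizmf] → [tuhizmf]
  Rule 4 Word-Final Devoicing: no change — [tuhizmf]

[davyhp], [tuhizmf]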